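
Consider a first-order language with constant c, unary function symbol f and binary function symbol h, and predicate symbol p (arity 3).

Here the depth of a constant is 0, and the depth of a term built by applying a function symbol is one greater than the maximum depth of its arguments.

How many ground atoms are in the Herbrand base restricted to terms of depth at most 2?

2197

First count ground terms of depth ≤ 2.
Write N_k for the number of ground terms of depth ≤ k. A term of depth ≤ k is either a constant or a function symbol applied to arguments of depth ≤ k−1, so N_k = 1 + N_{k-1} + N_{k-1}^2.
N_0 = 1
N_1 = 1 + 1 + 1^2 = 3
N_2 = 1 + 3 + 3^2 = 13
So |H| = 13.
For each predicate symbol, the number of ground atoms is |H| raised to its arity; summing:
  p: 13^3 = 2197
Total ground atoms: 2197.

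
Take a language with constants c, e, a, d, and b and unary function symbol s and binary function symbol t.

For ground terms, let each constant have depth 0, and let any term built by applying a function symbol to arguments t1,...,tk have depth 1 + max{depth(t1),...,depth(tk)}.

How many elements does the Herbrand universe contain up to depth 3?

If N_k denotes the number of depth-≤k ground terms, the 5 constants give N_0 = 5, and each function symbol of arity r contributes N_{k-1}^r new terms at level k: N_k = 5 + N_{k-1} + N_{k-1}^2.
N_0 = 5
N_1 = 5 + 5 + 5^2 = 35
N_2 = 5 + 35 + 35^2 = 1265
N_3 = 5 + 1265 + 1265^2 = 1601495

1601495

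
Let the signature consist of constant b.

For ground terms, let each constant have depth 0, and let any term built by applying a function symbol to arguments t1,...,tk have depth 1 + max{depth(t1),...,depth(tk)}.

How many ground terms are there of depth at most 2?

1

With no function symbols every ground term is a constant, so there is exactly 1 ground term at every depth bound.
N_0 = 1
N_1 = 1
N_2 = 1
Explicitly: b.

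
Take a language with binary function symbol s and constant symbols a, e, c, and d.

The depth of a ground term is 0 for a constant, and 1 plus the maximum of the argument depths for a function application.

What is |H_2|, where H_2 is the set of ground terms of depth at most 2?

Let N_k = |{terms of depth ≤ k}|. Then N_0 = 4 and N_k = 4 + N_{k-1}^2 for k ≥ 1 (one summand per function symbol, arity giving the exponent).
N_0 = 4
N_1 = 4 + 4^2 = 20
N_2 = 4 + 20^2 = 404

404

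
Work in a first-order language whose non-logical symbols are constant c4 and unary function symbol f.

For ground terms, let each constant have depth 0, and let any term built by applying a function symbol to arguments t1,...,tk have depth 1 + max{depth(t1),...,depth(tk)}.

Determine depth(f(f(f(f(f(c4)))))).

5

depth(f(c4)) = 1 + depth(c4) = 1 + 0 = 1
depth(f(f(c4))) = 1 + depth(f(c4)) = 1 + 1 = 2
depth(f(f(f(c4)))) = 1 + depth(f(f(c4))) = 1 + 2 = 3
depth(f(f(f(f(c4))))) = 1 + depth(f(f(f(c4)))) = 1 + 3 = 4
depth(f(f(f(f(f(c4)))))) = 1 + depth(f(f(f(f(c4))))) = 1 + 4 = 5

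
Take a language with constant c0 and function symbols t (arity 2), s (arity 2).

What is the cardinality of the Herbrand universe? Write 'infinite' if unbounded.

infinite

The signature has at least one function symbol (t, arity 2) and at least one constant (c0).
Iterating t gives infinitely many distinct ground terms: c0, t(c0, c0), t(t(c0, c0), t(c0, c0)), ...
So the Herbrand universe is infinite.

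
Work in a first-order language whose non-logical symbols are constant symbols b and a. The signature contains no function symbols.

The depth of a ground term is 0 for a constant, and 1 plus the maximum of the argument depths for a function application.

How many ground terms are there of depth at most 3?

With no function symbols every ground term is a constant, so there are exactly 2 ground terms at every depth bound.
N_0 = 2
N_1 = 2
N_2 = 2
N_3 = 2

2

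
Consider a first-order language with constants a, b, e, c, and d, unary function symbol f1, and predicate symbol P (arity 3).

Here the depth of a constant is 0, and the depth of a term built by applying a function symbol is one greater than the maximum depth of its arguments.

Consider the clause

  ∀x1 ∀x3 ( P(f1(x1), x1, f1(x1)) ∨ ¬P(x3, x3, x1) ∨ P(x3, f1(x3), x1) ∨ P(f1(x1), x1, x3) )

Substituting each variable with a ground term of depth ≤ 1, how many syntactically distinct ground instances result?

Ground terms of depth ≤ 1:
  Let N_k count ground terms of depth at most k. Each non-constant term of depth ≤ k is some function symbol applied to depth-≤(k−1) arguments, giving N_k = 5 + N_{k-1}.
  N_0 = 5
  N_1 = 5 + 5 = 10
  Explicitly: a, b, e, c, d, f1(a), f1(b), f1(e), f1(c), f1(d).
So there are 10 ground terms available for substitution.
The clause has 2 distinct variables (x1, x3), each appearing in the body. In the free term algebra distinct substitutions yield syntactically distinct ground instances.
Number of ground instances = 10^2 = 100.

100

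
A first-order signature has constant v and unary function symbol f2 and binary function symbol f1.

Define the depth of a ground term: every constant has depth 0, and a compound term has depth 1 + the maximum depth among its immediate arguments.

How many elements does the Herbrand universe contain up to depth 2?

Count level by level. With function symbols f2/1, f1/2, the terms of depth ≤ k are the 1 constant together with each function applied to depth-≤(k−1) tuples, so N_k = 1 + N_{k-1} + N_{k-1}^2.
N_0 = 1
N_1 = 1 + 1 + 1^2 = 3
N_2 = 1 + 3 + 3^2 = 13

13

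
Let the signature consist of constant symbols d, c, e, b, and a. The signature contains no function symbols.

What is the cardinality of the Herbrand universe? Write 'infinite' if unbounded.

5

There are no function symbols, so every ground term is one of the 5 constants.
The Herbrand universe is {d, c, e, b, a}, which is finite with 5 elements.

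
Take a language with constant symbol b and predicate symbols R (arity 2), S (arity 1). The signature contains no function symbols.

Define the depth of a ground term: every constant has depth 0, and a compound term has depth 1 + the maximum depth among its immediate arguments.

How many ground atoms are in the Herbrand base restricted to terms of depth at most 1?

2

First count ground terms of depth ≤ 1.
With no function symbols every ground term is a constant, so there is exactly 1 ground term at every depth bound.
N_0 = 1
N_1 = 1
Explicitly: b.
So |H| = 1.
Ground atoms are formed by filling each argument slot of a predicate with a term from H, so an r-ary predicate gives |H|^r atoms:
  R: 1^2 = 1;  S: 1
Total ground atoms: 1 + 1 = 2.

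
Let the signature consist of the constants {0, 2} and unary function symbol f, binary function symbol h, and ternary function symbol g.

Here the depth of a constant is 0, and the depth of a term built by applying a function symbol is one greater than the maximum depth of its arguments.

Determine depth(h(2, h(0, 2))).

2

depth(h(0, 2)) = 1 + max(0, 0) = 1
depth(h(2, h(0, 2))) = 1 + max(0, 1) = 2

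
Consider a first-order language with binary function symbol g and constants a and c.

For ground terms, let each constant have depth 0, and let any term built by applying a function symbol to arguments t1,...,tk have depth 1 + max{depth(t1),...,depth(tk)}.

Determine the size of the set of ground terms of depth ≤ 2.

38

Count level by level. With function symbols g/2, the terms of depth ≤ k are the 2 constants together with each function applied to depth-≤(k−1) tuples, so N_k = 2 + N_{k-1}^2.
N_0 = 2
N_1 = 2 + 2^2 = 6
N_2 = 2 + 6^2 = 38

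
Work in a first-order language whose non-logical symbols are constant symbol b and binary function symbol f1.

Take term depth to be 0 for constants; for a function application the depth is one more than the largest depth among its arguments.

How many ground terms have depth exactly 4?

If N_k denotes the number of depth-≤k ground terms, the 1 constant gives N_0 = 1, and each function symbol of arity r contributes N_{k-1}^r new terms at level k: N_k = 1 + N_{k-1}^2.
N_0 = 1
N_1 = 1 + 1^2 = 2
N_2 = 1 + 2^2 = 5
N_3 = 1 + 5^2 = 26
N_4 = 1 + 26^2 = 677
Terms of depth exactly 4: N_4 − N_3 = 677 − 26 = 651.

651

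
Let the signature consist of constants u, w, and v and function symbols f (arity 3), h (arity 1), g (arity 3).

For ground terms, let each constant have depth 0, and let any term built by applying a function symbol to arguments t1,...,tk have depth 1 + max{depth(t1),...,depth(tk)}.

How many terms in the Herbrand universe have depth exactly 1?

Write N_k for the number of ground terms of depth ≤ k. A term of depth ≤ k is either a constant or a function symbol applied to arguments of depth ≤ k−1, so N_k = 3 + N_{k-1}^3 + N_{k-1} + N_{k-1}^3.
N_0 = 3
N_1 = 3 + 3^3 + 3 + 3^3 = 60
Terms of depth exactly 1: N_1 − N_0 = 60 − 3 = 57.

57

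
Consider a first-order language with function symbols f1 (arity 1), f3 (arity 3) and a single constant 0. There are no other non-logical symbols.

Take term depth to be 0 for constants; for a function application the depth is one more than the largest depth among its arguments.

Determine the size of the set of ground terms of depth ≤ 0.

1

Let N_k count ground terms of depth at most k. Each non-constant term of depth ≤ k is some function symbol applied to depth-≤(k−1) arguments, giving N_k = 1 + N_{k-1} + N_{k-1}^3.
N_0 = 1
Explicitly: 0.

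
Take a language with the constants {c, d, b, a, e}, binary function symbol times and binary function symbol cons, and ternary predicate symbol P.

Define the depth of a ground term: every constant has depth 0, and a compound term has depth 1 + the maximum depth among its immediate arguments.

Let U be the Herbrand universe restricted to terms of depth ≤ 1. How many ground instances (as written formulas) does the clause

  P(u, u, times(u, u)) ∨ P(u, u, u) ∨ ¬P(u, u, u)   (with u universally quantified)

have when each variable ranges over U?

Ground terms of depth ≤ 1:
  Let N_k = |{terms of depth ≤ k}|. Then N_0 = 5 and N_k = 5 + N_{k-1}^2 + N_{k-1}^2 for k ≥ 1 (one summand per function symbol, arity giving the exponent).
  N_0 = 5
  N_1 = 5 + 5^2 + 5^2 = 55
So there are 55 ground terms available for substitution.
The body mentions the single quantified variable u; since ground terms form a free algebra, no two substitutions collapse to the same formula.
Number of ground instances = 55.

55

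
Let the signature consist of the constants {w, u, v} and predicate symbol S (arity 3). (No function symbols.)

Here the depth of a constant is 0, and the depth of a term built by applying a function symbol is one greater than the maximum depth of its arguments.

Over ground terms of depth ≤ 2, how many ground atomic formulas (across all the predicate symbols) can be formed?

First count ground terms of depth ≤ 2.
With no function symbols every ground term is a constant, so there are exactly 3 ground terms at every depth bound.
N_0 = 3
N_1 = 3
N_2 = 3
Explicitly: w, u, v.
So |H| = 3.
For each predicate symbol, the number of ground atoms is |H| raised to its arity; summing:
  S: 3^3 = 27
Total ground atoms: 27.

27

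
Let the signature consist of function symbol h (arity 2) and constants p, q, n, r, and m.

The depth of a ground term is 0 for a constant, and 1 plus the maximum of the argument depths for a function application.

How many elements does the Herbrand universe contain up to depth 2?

905

If N_k denotes the number of depth-≤k ground terms, the 5 constants give N_0 = 5, and each function symbol of arity r contributes N_{k-1}^r new terms at level k: N_k = 5 + N_{k-1}^2.
N_0 = 5
N_1 = 5 + 5^2 = 30
N_2 = 5 + 30^2 = 905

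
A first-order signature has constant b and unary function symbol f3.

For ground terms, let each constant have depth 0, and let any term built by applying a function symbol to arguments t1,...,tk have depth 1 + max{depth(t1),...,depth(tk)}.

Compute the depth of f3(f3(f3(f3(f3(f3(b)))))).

depth(f3(b)) = 1 + depth(b) = 1 + 0 = 1
depth(f3(f3(b))) = 1 + depth(f3(b)) = 1 + 1 = 2
depth(f3(f3(f3(b)))) = 1 + depth(f3(f3(b))) = 1 + 2 = 3
depth(f3(f3(f3(f3(b))))) = 1 + depth(f3(f3(f3(b)))) = 1 + 3 = 4
depth(f3(f3(f3(f3(f3(b)))))) = 1 + depth(f3(f3(f3(f3(b))))) = 1 + 4 = 5
depth(f3(f3(f3(f3(f3(f3(b))))))) = 1 + depth(f3(f3(f3(f3(f3(b)))))) = 1 + 5 = 6

6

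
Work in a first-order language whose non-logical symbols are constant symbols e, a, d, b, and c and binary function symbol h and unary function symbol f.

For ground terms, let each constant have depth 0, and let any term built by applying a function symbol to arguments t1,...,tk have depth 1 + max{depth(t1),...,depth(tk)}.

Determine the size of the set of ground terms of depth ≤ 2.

1265

Let N_k = |{terms of depth ≤ k}|. Then N_0 = 5 and N_k = 5 + N_{k-1}^2 + N_{k-1} for k ≥ 1 (one summand per function symbol, arity giving the exponent).
N_0 = 5
N_1 = 5 + 5^2 + 5 = 35
N_2 = 5 + 35^2 + 35 = 1265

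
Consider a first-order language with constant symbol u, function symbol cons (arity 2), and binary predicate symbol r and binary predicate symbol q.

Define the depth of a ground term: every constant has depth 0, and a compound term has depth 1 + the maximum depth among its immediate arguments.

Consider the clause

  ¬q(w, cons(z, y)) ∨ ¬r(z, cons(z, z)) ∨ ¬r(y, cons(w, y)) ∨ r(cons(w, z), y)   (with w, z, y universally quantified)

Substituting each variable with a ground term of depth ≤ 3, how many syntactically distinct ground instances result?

Ground terms of depth ≤ 3:
  Let N_k = |{terms of depth ≤ k}|. Then N_0 = 1 and N_k = 1 + N_{k-1}^2 for k ≥ 1 (one summand per function symbol, arity giving the exponent).
  N_0 = 1
  N_1 = 1 + 1^2 = 2
  N_2 = 1 + 2^2 = 5
  N_3 = 1 + 5^2 = 26
So there are 26 ground terms available for substitution.
There are 3 variables to instantiate (w, z, y), each occurring in at least one literal, so different choices give different ground instances.
Number of ground instances = 26^3 = 17576.

17576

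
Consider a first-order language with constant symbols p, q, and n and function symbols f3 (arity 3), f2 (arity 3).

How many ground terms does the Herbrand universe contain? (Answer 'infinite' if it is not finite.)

The signature has at least one function symbol (f3, arity 3) and at least one constant (p).
Iterating f3 gives infinitely many distinct ground terms: p, f3(p, p, p), f3(f3(p, p, p), f3(p, p, p), f3(p, p, p)), ...
So the Herbrand universe is infinite.

infinite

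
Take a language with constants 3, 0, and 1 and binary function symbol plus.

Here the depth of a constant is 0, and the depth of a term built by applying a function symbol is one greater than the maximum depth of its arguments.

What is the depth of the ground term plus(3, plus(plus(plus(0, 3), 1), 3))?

4

depth(plus(0, 3)) = 1 + max(0, 0) = 1
depth(plus(plus(0, 3), 1)) = 1 + max(1, 0) = 2
depth(plus(plus(plus(0, 3), 1), 3)) = 1 + max(2, 0) = 3
depth(plus(3, plus(plus(plus(0, 3), 1), 3))) = 1 + max(0, 3) = 4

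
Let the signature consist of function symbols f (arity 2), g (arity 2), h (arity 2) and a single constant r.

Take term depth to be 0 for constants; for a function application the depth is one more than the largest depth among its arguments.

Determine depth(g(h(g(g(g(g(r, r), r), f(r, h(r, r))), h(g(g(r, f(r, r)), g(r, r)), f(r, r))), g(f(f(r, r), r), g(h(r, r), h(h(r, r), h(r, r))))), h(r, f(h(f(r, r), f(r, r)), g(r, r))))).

depth(g(r, r)) = 1 + max(0, 0) = 1
depth(g(g(r, r), r)) = 1 + max(1, 0) = 2
depth(h(r, r)) = 1 + max(0, 0) = 1
depth(f(r, h(r, r))) = 1 + max(0, 1) = 2
depth(g(g(g(r, r), r), f(r, h(r, r)))) = 1 + max(2, 2) = 3
depth(f(r, r)) = 1 + max(0, 0) = 1
depth(g(r, f(r, r))) = 1 + max(0, 1) = 2
depth(g(g(r, f(r, r)), g(r, r))) = 1 + max(2, 1) = 3
depth(h(g(g(r, f(r, r)), g(r, r)), f(r, r))) = 1 + max(3, 1) = 4
depth(g(g(g(g(r, r), r), f(r, h(r, r))), h(g(g(r, f(r, r)), g(r, r)), f(r, r)))) = 1 + max(3, 4) = 5
depth(f(f(r, r), r)) = 1 + max(1, 0) = 2
depth(h(h(r, r), h(r, r))) = 1 + max(1, 1) = 2
depth(g(h(r, r), h(h(r, r), h(r, r)))) = 1 + max(1, 2) = 3
depth(g(f(f(r, r), r), g(h(r, r), h(h(r, r), h(r, r))))) = 1 + max(2, 3) = 4
depth(h(g(g(g(g(r, r), r), f(r, h(r, r))), h(g(g(r, f(r, r)), g(r, r)), f(r, r))), g(f(f(r, r), r), g(h(r, r), h(h(r, r), h(r, r)))))) = 1 + max(5, 4) = 6
depth(h(f(r, r), f(r, r))) = 1 + max(1, 1) = 2
depth(f(h(f(r, r), f(r, r)), g(r, r))) = 1 + max(2, 1) = 3
depth(h(r, f(h(f(r, r), f(r, r)), g(r, r)))) = 1 + max(0, 3) = 4
depth(g(h(g(g(g(g(r, r), r), f(r, h(r, r))), h(g(g(r, f(r, r)), g(r, r)), f(r, r))), g(f(f(r, r), r), g(h(r, r), h(h(r, r), h(r, r))))), h(r, f(h(f(r, r), f(r, r)), g(r, r))))) = 1 + max(6, 4) = 7

7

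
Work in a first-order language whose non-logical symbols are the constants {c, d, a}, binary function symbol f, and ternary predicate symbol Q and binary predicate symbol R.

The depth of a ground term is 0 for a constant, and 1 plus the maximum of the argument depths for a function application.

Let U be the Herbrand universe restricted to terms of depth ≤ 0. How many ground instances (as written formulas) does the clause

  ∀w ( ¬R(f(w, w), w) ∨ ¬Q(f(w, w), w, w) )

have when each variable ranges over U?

3

Ground terms of depth ≤ 0:
  Write N_k for the number of ground terms of depth ≤ k. A term of depth ≤ k is either a constant or a function symbol applied to arguments of depth ≤ k−1, so N_k = 3 + N_{k-1}^2.
  N_0 = 3
So there are 3 ground terms available for substitution.
The clause has 1 distinct variable (w), which appears in the body. In the free term algebra distinct substitutions yield syntactically distinct ground instances.
Number of ground instances = 3.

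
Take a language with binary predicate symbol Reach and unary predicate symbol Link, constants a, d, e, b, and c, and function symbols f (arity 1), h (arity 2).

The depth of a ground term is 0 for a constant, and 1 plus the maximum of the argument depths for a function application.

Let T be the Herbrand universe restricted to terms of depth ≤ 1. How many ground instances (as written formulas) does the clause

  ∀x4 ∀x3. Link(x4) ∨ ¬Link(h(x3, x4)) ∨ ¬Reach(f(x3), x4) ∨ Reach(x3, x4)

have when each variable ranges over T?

1225

Ground terms of depth ≤ 1:
  Count level by level. With function symbols f/1, h/2, the terms of depth ≤ k are the 5 constants together with each function applied to depth-≤(k−1) tuples, so N_k = 5 + N_{k-1} + N_{k-1}^2.
  N_0 = 5
  N_1 = 5 + 5 + 5^2 = 35
So there are 35 ground terms available for substitution.
The body mentions every one of the 2 quantified variables; since ground terms form a free algebra, no two substitutions collapse to the same formula.
Number of ground instances = 35^2 = 1225.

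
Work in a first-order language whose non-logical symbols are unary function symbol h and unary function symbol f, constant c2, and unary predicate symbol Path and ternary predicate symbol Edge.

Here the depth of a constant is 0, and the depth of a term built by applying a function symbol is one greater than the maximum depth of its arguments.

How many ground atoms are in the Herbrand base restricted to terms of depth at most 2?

First count ground terms of depth ≤ 2.
Write N_k for the number of ground terms of depth ≤ k. A term of depth ≤ k is either a constant or a function symbol applied to arguments of depth ≤ k−1, so N_k = 1 + N_{k-1} + N_{k-1}.
N_0 = 1
N_1 = 1 + 1 + 1 = 3
N_2 = 1 + 3 + 3 = 7
Explicitly: c2, h(c2), h(h(c2)), h(f(c2)), f(c2), f(h(c2)), f(f(c2)).
So |H| = 7.
A ground atom is a predicate applied to a tuple of terms from H, so the count is the sum over predicates of |H|^arity:
  Path: 7;  Edge: 7^3 = 343
Total ground atoms: 7 + 343 = 350.

350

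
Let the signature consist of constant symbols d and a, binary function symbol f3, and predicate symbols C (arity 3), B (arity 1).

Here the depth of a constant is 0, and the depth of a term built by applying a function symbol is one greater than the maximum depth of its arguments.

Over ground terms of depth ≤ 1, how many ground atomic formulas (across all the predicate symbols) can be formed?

222

First count ground terms of depth ≤ 1.
Count level by level. With function symbols f3/2, the terms of depth ≤ k are the 2 constants together with each function applied to depth-≤(k−1) tuples, so N_k = 2 + N_{k-1}^2.
N_0 = 2
N_1 = 2 + 2^2 = 6
Explicitly: d, a, f3(d, d), f3(d, a), f3(a, d), f3(a, a).
So |H| = 6.
A ground atom is a predicate applied to a tuple of terms from H, so the count is the sum over predicates of |H|^arity:
  C: 6^3 = 216;  B: 6
Total ground atoms: 216 + 6 = 222.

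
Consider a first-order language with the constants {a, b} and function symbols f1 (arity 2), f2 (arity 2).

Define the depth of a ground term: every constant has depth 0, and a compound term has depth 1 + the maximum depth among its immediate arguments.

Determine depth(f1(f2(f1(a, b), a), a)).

3

depth(f1(a, b)) = 1 + max(0, 0) = 1
depth(f2(f1(a, b), a)) = 1 + max(1, 0) = 2
depth(f1(f2(f1(a, b), a), a)) = 1 + max(2, 0) = 3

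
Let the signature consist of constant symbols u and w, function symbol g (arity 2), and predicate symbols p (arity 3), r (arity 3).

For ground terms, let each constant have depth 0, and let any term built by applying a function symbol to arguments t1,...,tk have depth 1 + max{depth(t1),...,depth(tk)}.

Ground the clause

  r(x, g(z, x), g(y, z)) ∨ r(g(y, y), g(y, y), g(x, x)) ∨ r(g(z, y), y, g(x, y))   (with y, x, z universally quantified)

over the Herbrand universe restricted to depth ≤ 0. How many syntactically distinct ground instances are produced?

8

Ground terms of depth ≤ 0:
  If N_k denotes the number of depth-≤k ground terms, the 2 constants give N_0 = 2, and each function symbol of arity r contributes N_{k-1}^r new terms at level k: N_k = 2 + N_{k-1}^2.
  N_0 = 2
  Explicitly: u, w.
So there are 2 ground terms available for substitution.
The clause has 3 distinct variables (y, x, z), each appearing in the body. In the free term algebra distinct substitutions yield syntactically distinct ground instances.
Number of ground instances = 2^3 = 8.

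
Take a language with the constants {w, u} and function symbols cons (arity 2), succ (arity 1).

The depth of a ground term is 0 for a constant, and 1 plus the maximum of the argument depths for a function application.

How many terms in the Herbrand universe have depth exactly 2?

66

If N_k denotes the number of depth-≤k ground terms, the 2 constants give N_0 = 2, and each function symbol of arity r contributes N_{k-1}^r new terms at level k: N_k = 2 + N_{k-1}^2 + N_{k-1}.
N_0 = 2
N_1 = 2 + 2^2 + 2 = 8
N_2 = 2 + 8^2 + 8 = 74
Terms of depth exactly 2: N_2 − N_1 = 74 − 8 = 66.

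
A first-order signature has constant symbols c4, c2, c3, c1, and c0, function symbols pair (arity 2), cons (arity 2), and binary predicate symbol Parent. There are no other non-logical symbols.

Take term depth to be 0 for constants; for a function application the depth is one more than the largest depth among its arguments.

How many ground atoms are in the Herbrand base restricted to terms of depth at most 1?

First count ground terms of depth ≤ 1.
Write N_k for the number of ground terms of depth ≤ k. A term of depth ≤ k is either a constant or a function symbol applied to arguments of depth ≤ k−1, so N_k = 5 + N_{k-1}^2 + N_{k-1}^2.
N_0 = 5
N_1 = 5 + 5^2 + 5^2 = 55
So |H| = 55.
Each predicate of arity r yields |H|^r ground atoms (one per choice of an r-tuple from H):
  Parent: 55^2 = 3025
Total ground atoms: 3025.

3025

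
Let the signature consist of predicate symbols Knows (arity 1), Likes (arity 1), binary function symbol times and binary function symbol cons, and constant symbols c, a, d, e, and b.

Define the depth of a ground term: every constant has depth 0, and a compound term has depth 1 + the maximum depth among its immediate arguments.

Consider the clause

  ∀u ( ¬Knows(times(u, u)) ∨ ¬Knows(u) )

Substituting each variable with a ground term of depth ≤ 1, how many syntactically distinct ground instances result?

Ground terms of depth ≤ 1:
  Count level by level. With function symbols times/2, cons/2, the terms of depth ≤ k are the 5 constants together with each function applied to depth-≤(k−1) tuples, so N_k = 5 + N_{k-1}^2 + N_{k-1}^2.
  N_0 = 5
  N_1 = 5 + 5^2 + 5^2 = 55
So there are 55 ground terms available for substitution.
The clause has 1 distinct variable (u), which appears in the body. In the free term algebra distinct substitutions yield syntactically distinct ground instances.
Number of ground instances = 55.

55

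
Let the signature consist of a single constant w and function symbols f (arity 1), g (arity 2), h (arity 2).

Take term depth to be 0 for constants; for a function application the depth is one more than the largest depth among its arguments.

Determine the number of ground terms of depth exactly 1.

If N_k denotes the number of depth-≤k ground terms, the 1 constant gives N_0 = 1, and each function symbol of arity r contributes N_{k-1}^r new terms at level k: N_k = 1 + N_{k-1} + N_{k-1}^2 + N_{k-1}^2.
N_0 = 1
N_1 = 1 + 1 + 1^2 + 1^2 = 4
Terms of depth exactly 1: N_1 − N_0 = 4 − 1 = 3.

3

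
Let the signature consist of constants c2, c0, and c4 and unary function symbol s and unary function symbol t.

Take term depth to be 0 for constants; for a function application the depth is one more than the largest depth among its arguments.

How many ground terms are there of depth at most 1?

9

Write N_k for the number of ground terms of depth ≤ k. A term of depth ≤ k is either a constant or a function symbol applied to arguments of depth ≤ k−1, so N_k = 3 + N_{k-1} + N_{k-1}.
N_0 = 3
N_1 = 3 + 3 + 3 = 9
Explicitly: c2, c0, c4, s(c2), s(c0), s(c4), t(c2), t(c0), t(c4).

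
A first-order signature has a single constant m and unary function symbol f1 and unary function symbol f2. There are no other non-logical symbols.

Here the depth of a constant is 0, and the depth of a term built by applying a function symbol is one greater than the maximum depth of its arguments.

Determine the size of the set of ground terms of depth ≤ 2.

Let N_k = |{terms of depth ≤ k}|. Then N_0 = 1 and N_k = 1 + N_{k-1} + N_{k-1} for k ≥ 1 (one summand per function symbol, arity giving the exponent).
N_0 = 1
N_1 = 1 + 1 + 1 = 3
N_2 = 1 + 3 + 3 = 7
Explicitly: m, f1(m), f1(f1(m)), f1(f2(m)), f2(m), f2(f1(m)), f2(f2(m)).

7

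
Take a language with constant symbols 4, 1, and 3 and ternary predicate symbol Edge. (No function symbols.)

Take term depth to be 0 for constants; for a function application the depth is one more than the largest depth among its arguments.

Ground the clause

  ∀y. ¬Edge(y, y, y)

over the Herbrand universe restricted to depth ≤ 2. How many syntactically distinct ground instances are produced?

3

Ground terms of depth ≤ 2:
  With no function symbols every ground term is a constant, so there are exactly 3 ground terms at every depth bound.
  N_0 = 3
  N_1 = 3
  N_2 = 3
  Explicitly: 4, 1, 3.
So there are 3 ground terms available for substitution.
The body mentions the single quantified variable y; since ground terms form a free algebra, no two substitutions collapse to the same formula.
Number of ground instances = 3.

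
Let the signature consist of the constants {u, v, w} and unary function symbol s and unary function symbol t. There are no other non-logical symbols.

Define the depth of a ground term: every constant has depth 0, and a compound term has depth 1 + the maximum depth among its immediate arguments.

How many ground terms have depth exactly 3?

Let N_k count ground terms of depth at most k. Each non-constant term of depth ≤ k is some function symbol applied to depth-≤(k−1) arguments, giving N_k = 3 + N_{k-1} + N_{k-1}.
N_0 = 3
N_1 = 3 + 3 + 3 = 9
N_2 = 3 + 9 + 9 = 21
N_3 = 3 + 21 + 21 = 45
Terms of depth exactly 3: N_3 − N_2 = 45 − 21 = 24.

24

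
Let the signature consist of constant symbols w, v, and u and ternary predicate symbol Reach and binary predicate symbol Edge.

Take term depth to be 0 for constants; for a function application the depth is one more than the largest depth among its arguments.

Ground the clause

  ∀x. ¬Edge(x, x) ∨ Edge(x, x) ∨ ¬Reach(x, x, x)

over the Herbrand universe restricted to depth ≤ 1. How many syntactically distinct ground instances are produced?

Ground terms of depth ≤ 1:
  With no function symbols every ground term is a constant, so there are exactly 3 ground terms at every depth bound.
  N_0 = 3
  N_1 = 3
So there are 3 ground terms available for substitution.
The clause has 1 distinct variable (x), which appears in the body. In the free term algebra distinct substitutions yield syntactically distinct ground instances.
Number of ground instances = 3.

3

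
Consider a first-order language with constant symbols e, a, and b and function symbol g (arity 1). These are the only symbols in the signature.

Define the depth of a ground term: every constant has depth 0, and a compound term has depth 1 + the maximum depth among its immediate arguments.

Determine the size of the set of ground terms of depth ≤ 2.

9

Write N_k for the number of ground terms of depth ≤ k. A term of depth ≤ k is either a constant or a function symbol applied to arguments of depth ≤ k−1, so N_k = 3 + N_{k-1}.
N_0 = 3
N_1 = 3 + 3 = 6
N_2 = 3 + 6 = 9
Explicitly: e, a, b, g(e), g(a), g(b), g(g(e)), g(g(a)), g(g(b)).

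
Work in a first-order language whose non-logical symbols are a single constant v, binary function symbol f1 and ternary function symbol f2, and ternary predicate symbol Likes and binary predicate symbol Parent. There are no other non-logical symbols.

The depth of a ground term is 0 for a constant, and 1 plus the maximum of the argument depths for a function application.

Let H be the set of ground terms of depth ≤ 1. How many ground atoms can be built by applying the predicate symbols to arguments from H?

36

First count ground terms of depth ≤ 1.
Write N_k for the number of ground terms of depth ≤ k. A term of depth ≤ k is either a constant or a function symbol applied to arguments of depth ≤ k−1, so N_k = 1 + N_{k-1}^2 + N_{k-1}^3.
N_0 = 1
N_1 = 1 + 1^2 + 1^3 = 3
Explicitly: v, f1(v, v), f2(v, v, v).
So |H| = 3.
For each predicate symbol, the number of ground atoms is |H| raised to its arity; summing:
  Likes: 3^3 = 27;  Parent: 3^2 = 9
Total ground atoms: 27 + 9 = 36.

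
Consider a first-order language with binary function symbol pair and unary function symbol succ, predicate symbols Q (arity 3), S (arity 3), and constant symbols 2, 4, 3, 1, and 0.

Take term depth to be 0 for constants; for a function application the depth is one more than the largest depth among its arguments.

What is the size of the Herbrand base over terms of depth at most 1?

First count ground terms of depth ≤ 1.
Count level by level. With function symbols pair/2, succ/1, the terms of depth ≤ k are the 5 constants together with each function applied to depth-≤(k−1) tuples, so N_k = 5 + N_{k-1}^2 + N_{k-1}.
N_0 = 5
N_1 = 5 + 5^2 + 5 = 35
So |H| = 35.
A ground atom is a predicate applied to a tuple of terms from H, so the count is the sum over predicates of |H|^arity:
  Q: 35^3 = 42875;  S: 35^3 = 42875
Total ground atoms: 42875 + 42875 = 85750.

85750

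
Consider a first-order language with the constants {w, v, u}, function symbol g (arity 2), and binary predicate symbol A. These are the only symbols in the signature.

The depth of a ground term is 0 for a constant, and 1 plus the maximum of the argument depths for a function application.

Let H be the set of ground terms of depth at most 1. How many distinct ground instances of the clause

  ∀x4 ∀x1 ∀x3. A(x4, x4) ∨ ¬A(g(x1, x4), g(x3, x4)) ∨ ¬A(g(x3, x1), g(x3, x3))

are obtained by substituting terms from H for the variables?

Ground terms of depth ≤ 1:
  Let N_k count ground terms of depth at most k. Each non-constant term of depth ≤ k is some function symbol applied to depth-≤(k−1) arguments, giving N_k = 3 + N_{k-1}^2.
  N_0 = 3
  N_1 = 3 + 3^2 = 12
  Explicitly: w, v, u, g(w, w), g(w, v), g(w, u), g(v, w), g(v, v), g(v, u), g(u, w), g(u, v), g(u, u).
So there are 12 ground terms available for substitution.
Each of x4, x1, x3 ranges independently over the available ground terms, and distinct assignments produce distinct instances.
Number of ground instances = 12^3 = 1728.

1728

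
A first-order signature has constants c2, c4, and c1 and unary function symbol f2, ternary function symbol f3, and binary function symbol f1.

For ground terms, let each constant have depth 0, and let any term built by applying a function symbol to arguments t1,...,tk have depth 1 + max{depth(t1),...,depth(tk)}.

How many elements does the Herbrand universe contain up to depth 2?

75897

Write N_k for the number of ground terms of depth ≤ k. A term of depth ≤ k is either a constant or a function symbol applied to arguments of depth ≤ k−1, so N_k = 3 + N_{k-1} + N_{k-1}^3 + N_{k-1}^2.
N_0 = 3
N_1 = 3 + 3 + 3^3 + 3^2 = 42
N_2 = 3 + 42 + 42^3 + 42^2 = 75897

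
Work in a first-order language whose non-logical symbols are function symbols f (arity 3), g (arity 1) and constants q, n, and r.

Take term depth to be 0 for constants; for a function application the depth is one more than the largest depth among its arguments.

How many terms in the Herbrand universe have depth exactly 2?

Let N_k = |{terms of depth ≤ k}|. Then N_0 = 3 and N_k = 3 + N_{k-1}^3 + N_{k-1} for k ≥ 1 (one summand per function symbol, arity giving the exponent).
N_0 = 3
N_1 = 3 + 3^3 + 3 = 33
N_2 = 3 + 33^3 + 33 = 35973
Terms of depth exactly 2: N_2 − N_1 = 35973 − 33 = 35940.

35940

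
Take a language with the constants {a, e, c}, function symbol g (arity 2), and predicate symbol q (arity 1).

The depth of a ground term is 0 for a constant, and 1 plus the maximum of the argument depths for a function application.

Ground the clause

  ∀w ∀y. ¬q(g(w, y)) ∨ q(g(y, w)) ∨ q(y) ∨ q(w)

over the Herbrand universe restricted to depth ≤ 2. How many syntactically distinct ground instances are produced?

Ground terms of depth ≤ 2:
  If N_k denotes the number of depth-≤k ground terms, the 3 constants give N_0 = 3, and each function symbol of arity r contributes N_{k-1}^r new terms at level k: N_k = 3 + N_{k-1}^2.
  N_0 = 3
  N_1 = 3 + 3^2 = 12
  N_2 = 3 + 12^2 = 147
So there are 147 ground terms available for substitution.
The clause has 2 distinct variables (w, y), each appearing in the body. In the free term algebra distinct substitutions yield syntactically distinct ground instances.
Number of ground instances = 147^2 = 21609.

21609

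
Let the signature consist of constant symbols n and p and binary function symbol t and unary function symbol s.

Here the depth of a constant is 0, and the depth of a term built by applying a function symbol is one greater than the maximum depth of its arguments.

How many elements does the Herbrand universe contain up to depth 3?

5552

Count level by level. With function symbols t/2, s/1, the terms of depth ≤ k are the 2 constants together with each function applied to depth-≤(k−1) tuples, so N_k = 2 + N_{k-1}^2 + N_{k-1}.
N_0 = 2
N_1 = 2 + 2^2 + 2 = 8
N_2 = 2 + 8^2 + 8 = 74
N_3 = 2 + 74^2 + 74 = 5552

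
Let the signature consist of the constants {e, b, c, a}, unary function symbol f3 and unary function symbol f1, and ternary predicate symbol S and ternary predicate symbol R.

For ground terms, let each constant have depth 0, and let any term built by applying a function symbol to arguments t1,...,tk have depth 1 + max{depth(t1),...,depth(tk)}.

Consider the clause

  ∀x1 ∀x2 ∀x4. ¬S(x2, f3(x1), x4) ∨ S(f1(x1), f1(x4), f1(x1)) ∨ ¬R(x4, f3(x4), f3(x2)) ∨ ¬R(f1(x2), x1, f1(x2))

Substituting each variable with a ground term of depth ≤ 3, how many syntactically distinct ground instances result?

216000

Ground terms of depth ≤ 3:
  Let N_k = |{terms of depth ≤ k}|. Then N_0 = 4 and N_k = 4 + N_{k-1} + N_{k-1} for k ≥ 1 (one summand per function symbol, arity giving the exponent).
  N_0 = 4
  N_1 = 4 + 4 + 4 = 12
  N_2 = 4 + 12 + 12 = 28
  N_3 = 4 + 28 + 28 = 60
So there are 60 ground terms available for substitution.
Each of x1, x2, x4 ranges independently over the available ground terms, and distinct assignments produce distinct instances.
Number of ground instances = 60^3 = 216000.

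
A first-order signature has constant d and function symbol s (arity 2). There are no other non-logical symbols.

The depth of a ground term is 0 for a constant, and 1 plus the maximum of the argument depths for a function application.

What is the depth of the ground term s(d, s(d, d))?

depth(s(d, d)) = 1 + max(0, 0) = 1
depth(s(d, s(d, d))) = 1 + max(0, 1) = 2

2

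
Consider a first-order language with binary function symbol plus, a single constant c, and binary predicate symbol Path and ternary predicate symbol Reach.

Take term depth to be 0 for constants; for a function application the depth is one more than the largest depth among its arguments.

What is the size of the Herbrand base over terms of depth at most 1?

12

First count ground terms of depth ≤ 1.
Let N_k count ground terms of depth at most k. Each non-constant term of depth ≤ k is some function symbol applied to depth-≤(k−1) arguments, giving N_k = 1 + N_{k-1}^2.
N_0 = 1
N_1 = 1 + 1^2 = 2
Explicitly: c, plus(c, c).
So |H| = 2.
A ground atom is a predicate applied to a tuple of terms from H, so the count is the sum over predicates of |H|^arity:
  Path: 2^2 = 4;  Reach: 2^3 = 8
Total ground atoms: 4 + 8 = 12.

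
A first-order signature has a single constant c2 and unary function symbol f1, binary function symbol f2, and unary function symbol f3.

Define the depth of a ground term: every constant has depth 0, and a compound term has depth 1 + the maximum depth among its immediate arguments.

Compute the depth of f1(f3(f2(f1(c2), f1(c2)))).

depth(f1(c2)) = 1 + depth(c2) = 1 + 0 = 1
depth(f2(f1(c2), f1(c2))) = 1 + max(1, 1) = 2
depth(f3(f2(f1(c2), f1(c2)))) = 1 + depth(f2(f1(c2), f1(c2))) = 1 + 2 = 3
depth(f1(f3(f2(f1(c2), f1(c2))))) = 1 + depth(f3(f2(f1(c2), f1(c2)))) = 1 + 3 = 4

4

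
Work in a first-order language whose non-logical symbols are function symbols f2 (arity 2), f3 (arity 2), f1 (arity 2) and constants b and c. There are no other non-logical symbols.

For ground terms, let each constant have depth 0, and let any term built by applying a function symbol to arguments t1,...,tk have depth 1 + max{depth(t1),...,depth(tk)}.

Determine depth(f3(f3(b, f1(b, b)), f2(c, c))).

3

depth(f1(b, b)) = 1 + max(0, 0) = 1
depth(f3(b, f1(b, b))) = 1 + max(0, 1) = 2
depth(f2(c, c)) = 1 + max(0, 0) = 1
depth(f3(f3(b, f1(b, b)), f2(c, c))) = 1 + max(2, 1) = 3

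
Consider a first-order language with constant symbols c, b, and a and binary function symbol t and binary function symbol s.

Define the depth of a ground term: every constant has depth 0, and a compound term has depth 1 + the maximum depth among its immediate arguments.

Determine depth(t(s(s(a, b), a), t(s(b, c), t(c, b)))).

3

depth(s(a, b)) = 1 + max(0, 0) = 1
depth(s(s(a, b), a)) = 1 + max(1, 0) = 2
depth(s(b, c)) = 1 + max(0, 0) = 1
depth(t(c, b)) = 1 + max(0, 0) = 1
depth(t(s(b, c), t(c, b))) = 1 + max(1, 1) = 2
depth(t(s(s(a, b), a), t(s(b, c), t(c, b)))) = 1 + max(2, 2) = 3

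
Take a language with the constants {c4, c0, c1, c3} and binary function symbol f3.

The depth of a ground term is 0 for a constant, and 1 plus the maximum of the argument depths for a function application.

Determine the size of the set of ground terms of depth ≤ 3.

163220

Count level by level. With function symbols f3/2, the terms of depth ≤ k are the 4 constants together with each function applied to depth-≤(k−1) tuples, so N_k = 4 + N_{k-1}^2.
N_0 = 4
N_1 = 4 + 4^2 = 20
N_2 = 4 + 20^2 = 404
N_3 = 4 + 404^2 = 163220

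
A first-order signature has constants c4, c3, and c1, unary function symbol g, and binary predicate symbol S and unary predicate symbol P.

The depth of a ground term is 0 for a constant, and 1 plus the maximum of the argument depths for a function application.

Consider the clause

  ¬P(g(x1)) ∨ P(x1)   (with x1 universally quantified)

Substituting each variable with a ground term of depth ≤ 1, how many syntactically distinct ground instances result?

Ground terms of depth ≤ 1:
  If N_k denotes the number of depth-≤k ground terms, the 3 constants give N_0 = 3, and each function symbol of arity r contributes N_{k-1}^r new terms at level k: N_k = 3 + N_{k-1}.
  N_0 = 3
  N_1 = 3 + 3 = 6
So there are 6 ground terms available for substitution.
There is 1 variable to instantiate (x1),  occurring in at least one literal, so different choices give different ground instances.
Number of ground instances = 6.

6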